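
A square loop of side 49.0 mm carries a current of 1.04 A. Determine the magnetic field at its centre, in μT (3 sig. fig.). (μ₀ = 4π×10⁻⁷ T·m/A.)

B ≈ 24.0 μT

Each side is a finite straight segment at perpendicular distance d = a/(2 tan(π/4)) = 0.0245 m from the centre, with end-angles ±π/4.
One side contributes B₁ = (μ₀I/4πd)·2 sin(π/4) = 6.00×10⁻⁶ T.
All 4 sides add in the same direction: B = 4 × 6.00×10⁻⁶ = 2.40×10⁻⁵ T.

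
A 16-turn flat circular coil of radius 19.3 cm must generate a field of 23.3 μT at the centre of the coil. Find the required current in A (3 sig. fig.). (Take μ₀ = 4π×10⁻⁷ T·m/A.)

I ≈ 0.447 A

For an N-turn coil, B = Nμ₀I/(2R) with R = 0.193 m, so I = 2RB/(Nμ₀) = 2 × 0.193 × 2.33×10⁻⁵ / (16 × 4π×10⁻⁷) = 0.447 A.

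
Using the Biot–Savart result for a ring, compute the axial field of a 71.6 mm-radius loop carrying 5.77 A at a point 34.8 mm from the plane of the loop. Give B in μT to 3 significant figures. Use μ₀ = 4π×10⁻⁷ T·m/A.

B ≈ 36.8 μT

On the axis of a circular loop, B = μ₀IR² / [2(R²+z²)^(3/2)].
R² + z² = (0.0716)² + (0.0348)² = 0.006338 m², and (R²+z²)^(3/2) = 5.05×10⁻⁴ m³.
B = (4π×10⁻⁷ × 5.77 × 0.005127) / (2 × 5.05×10⁻⁴) = 3.68×10⁻⁵ T.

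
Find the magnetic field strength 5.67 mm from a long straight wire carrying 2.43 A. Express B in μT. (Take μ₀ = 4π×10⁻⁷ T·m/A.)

For an infinitely long straight wire, B = μ₀I/(2πd).
B = (4π×10⁻⁷ × 2.43) / (2π × 0.00567) = 8.57×10⁻⁵ T.

B ≈ 85.7 μT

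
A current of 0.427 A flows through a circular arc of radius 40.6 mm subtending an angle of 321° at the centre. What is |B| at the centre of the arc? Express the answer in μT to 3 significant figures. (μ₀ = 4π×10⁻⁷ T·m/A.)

The Biot–Savart field of a circular arc at its centre is B = μ₀Iφ/(4πR), with φ = 5.603 rad.
B = (4π×10⁻⁷ × 0.427 × 5.603) / (4π × 0.0406) = 5.89×10⁻⁶ T.

B ≈ 5.89 μT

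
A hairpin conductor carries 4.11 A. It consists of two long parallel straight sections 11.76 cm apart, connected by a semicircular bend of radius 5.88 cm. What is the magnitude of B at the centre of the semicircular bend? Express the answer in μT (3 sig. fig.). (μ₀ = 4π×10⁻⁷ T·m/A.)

B ≈ 35.9 μT

The semicircular arc contributes B_arc = μ₀I·π/(4πR) = μ₀I/(4R) = 2.20×10⁻⁵ T.
Each semi-infinite lead is at perpendicular distance R = 0.0588 m from the centre, with the perpendicular foot at its near end, so it contributes μ₀I/(4πR); both point the same way, together 1.40×10⁻⁵ T.
Arc and leads all point the same direction: B = 2.20×10⁻⁵ + 1.40×10⁻⁵ = 3.59×10⁻⁵ T.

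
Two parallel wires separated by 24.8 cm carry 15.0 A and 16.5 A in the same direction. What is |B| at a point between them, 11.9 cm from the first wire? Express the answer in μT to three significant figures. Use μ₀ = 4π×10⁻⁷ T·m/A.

B ≈ 0.371 μT

Each long wire gives B = μ₀I/(2πd). Distances are d₁ = 0.119 m and d₂ = 0.129 m.
B₁ = 2.52×10⁻⁵ T, B₂ = 2.56×10⁻⁵ T.
Between parallel currents the two contributions point in opposite directions, so they subtract. B = |B₁ − B₂| = |2.52×10⁻⁵ − 2.56×10⁻⁵| = 3.71×10⁻⁷ T.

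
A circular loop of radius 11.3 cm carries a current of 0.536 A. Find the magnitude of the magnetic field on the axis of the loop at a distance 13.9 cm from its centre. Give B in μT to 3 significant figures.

On the axis of a circular loop, B = μ₀IR² / [2(R²+z²)^(3/2)].
R² + z² = (0.113)² + (0.139)² = 0.03209 m², and (R²+z²)^(3/2) = 5.75×10⁻³ m³.
B = (4π×10⁻⁷ × 0.536 × 0.01277) / (2 × 5.75×10⁻³) = 7.48×10⁻⁷ T.

B ≈ 0.748 μT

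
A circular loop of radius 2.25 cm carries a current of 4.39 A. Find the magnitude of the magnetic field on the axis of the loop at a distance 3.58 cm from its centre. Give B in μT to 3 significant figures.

On the axis of a circular loop, B = μ₀IR² / [2(R²+z²)^(3/2)].
R² + z² = (0.0225)² + (0.0358)² = 0.001788 m², and (R²+z²)^(3/2) = 7.56×10⁻⁵ m³.
B = (4π×10⁻⁷ × 4.39 × 0.0005062) / (2 × 7.56×10⁻⁵) = 1.85×10⁻⁵ T.

B ≈ 18.5 μT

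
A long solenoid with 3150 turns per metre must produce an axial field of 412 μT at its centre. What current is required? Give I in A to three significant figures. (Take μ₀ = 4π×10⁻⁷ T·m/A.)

Inside a long solenoid B = μ₀nI with n = 3150 m⁻¹, so I = B/(μ₀n).
I = 4.12×10⁻⁴ / (4π×10⁻⁷ × 3150) = 0.104 A.

I ≈ 0.104 A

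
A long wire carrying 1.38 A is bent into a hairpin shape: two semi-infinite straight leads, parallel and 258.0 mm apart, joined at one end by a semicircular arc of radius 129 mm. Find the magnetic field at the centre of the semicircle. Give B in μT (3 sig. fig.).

The semicircular arc contributes B_arc = μ₀I·π/(4πR) = μ₀I/(4R) = 3.36×10⁻⁶ T.
Each semi-infinite lead is at perpendicular distance R = 0.129 m from the centre, with the perpendicular foot at its near end, so it contributes μ₀I/(4πR); both point the same way, together 2.14×10⁻⁶ T.
Arc and leads all point the same direction: B = 3.36×10⁻⁶ + 2.14×10⁻⁶ = 5.50×10⁻⁶ T.

B ≈ 5.50 μT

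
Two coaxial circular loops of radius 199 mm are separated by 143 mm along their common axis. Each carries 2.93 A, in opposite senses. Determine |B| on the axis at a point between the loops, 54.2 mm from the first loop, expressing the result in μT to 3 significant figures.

Each loop contributes B = μ₀IR²/[2(R²+z²)^(3/2)] on the axis, with z measured from that loop.
Loop 1 (z = 0.0542 m): B₁ = 8.31×10⁻⁶ T. Loop 2 (z = 0.0888 m): B₂ = 7.05×10⁻⁶ T.
The fields oppose: B = |B₁ − B₂| = 1.26×10⁻⁶ T.

B ≈ 1.26 μT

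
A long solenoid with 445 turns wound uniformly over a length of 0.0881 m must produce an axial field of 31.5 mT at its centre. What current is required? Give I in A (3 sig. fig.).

I ≈ 4.96 A

Inside a long solenoid B = μ₀nI with n = 5051 m⁻¹, so I = B/(μ₀n).
I = 3.15×10⁻² / (4π×10⁻⁷ × 5051) = 4.96 A.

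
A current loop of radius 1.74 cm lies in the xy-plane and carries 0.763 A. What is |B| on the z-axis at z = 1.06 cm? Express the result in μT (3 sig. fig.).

B ≈ 17.2 μT

On the axis of a circular loop, B = μ₀IR² / [2(R²+z²)^(3/2)].
R² + z² = (0.0174)² + (0.0106)² = 0.0004151 m², and (R²+z²)^(3/2) = 8.46×10⁻⁶ m³.
B = (4π×10⁻⁷ × 0.763 × 0.0003028) / (2 × 8.46×10⁻⁶) = 1.72×10⁻⁵ T.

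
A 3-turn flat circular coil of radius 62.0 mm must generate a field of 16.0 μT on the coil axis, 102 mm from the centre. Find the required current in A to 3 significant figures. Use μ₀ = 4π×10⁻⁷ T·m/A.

For an N-turn coil, B = Nμ₀IR²/[2(R²+z²)^(3/2)] with R = 0.062 m, z = 0.102 m, so I = 2B(R²+z²)^(3/2)/(Nμ₀R²) = 2 × 1.60×10⁻⁵ × 1.70×10⁻³ / (3 × 4π×10⁻⁷ × 0.003844) = 3.76 A.

I ≈ 3.76 A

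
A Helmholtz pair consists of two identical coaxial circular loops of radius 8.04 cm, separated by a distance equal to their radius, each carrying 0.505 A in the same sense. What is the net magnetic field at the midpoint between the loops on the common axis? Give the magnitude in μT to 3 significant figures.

B ≈ 5.65 μT

Each loop contributes B = μ₀IR²/[2(R²+z²)^(3/2)] on the axis, with z measured from that loop.
Loop 1 (z = 0.0402 m): B₁ = 2.82×10⁻⁶ T. Loop 2 (z = 0.0402 m): B₂ = 2.82×10⁻⁶ T.
The fields add: B = B₁ + B₂ = 5.65×10⁻⁶ T.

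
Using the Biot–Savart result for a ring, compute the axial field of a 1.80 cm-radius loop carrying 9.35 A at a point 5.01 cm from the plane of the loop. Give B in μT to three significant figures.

On the axis of a circular loop, B = μ₀IR² / [2(R²+z²)^(3/2)].
R² + z² = (0.018)² + (0.0501)² = 0.002834 m², and (R²+z²)^(3/2) = 1.51×10⁻⁴ m³.
B = (4π×10⁻⁷ × 9.35 × 0.000324) / (2 × 1.51×10⁻⁴) = 1.26×10⁻⁵ T.

B ≈ 12.6 μT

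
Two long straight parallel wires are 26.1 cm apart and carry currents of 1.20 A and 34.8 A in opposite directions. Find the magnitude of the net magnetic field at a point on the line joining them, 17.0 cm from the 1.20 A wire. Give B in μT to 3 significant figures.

Each long wire gives B = μ₀I/(2πd). Distances are d₁ = 0.17 m and d₂ = 0.091 m.
B₁ = 1.41×10⁻⁶ T, B₂ = 7.65×10⁻⁵ T.
Between antiparallel currents both contributions point the same way, so they add. B = B₁ + B₂ = 1.41×10⁻⁶ + 7.65×10⁻⁵ = 7.79×10⁻⁵ T.

B ≈ 77.9 μT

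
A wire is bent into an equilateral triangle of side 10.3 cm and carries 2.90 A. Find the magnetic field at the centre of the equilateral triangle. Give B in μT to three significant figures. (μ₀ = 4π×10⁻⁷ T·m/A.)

B ≈ 50.7 μT

Each side is a finite straight segment at perpendicular distance d = a/(2 tan(π/3)) = 0.02973 m from the centre, with end-angles ±π/3.
One side contributes B₁ = (μ₀I/4πd)·2 sin(π/3) = 1.69×10⁻⁵ T.
All 3 sides add in the same direction: B = 3 × 1.69×10⁻⁵ = 5.07×10⁻⁵ T.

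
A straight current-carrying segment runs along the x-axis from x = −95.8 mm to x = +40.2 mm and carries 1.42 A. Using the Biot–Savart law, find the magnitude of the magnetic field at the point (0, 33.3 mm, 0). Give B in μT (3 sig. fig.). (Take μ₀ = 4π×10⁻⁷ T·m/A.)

For a finite straight segment, B = (μ₀I/4πd)(sinθ₁ + sinθ₂), where θ₁, θ₂ are the angles from the perpendicular to each end.
The perpendicular distance is d = 0.0333 m; the end-offsets along the wire are a = 0.0958 m and b = 0.0402 m.
sinθ₁ = 0.0958/√(0.0958²+0.0333²) = 0.9446; sinθ₂ = 0.0402/√(0.0402²+0.0333²) = 0.7701.
B = (4π×10⁻⁷ × 1.42) / (4π × 0.0333) × (0.9446 + 0.7701) = 7.31×10⁻⁶ T.

B ≈ 7.31 μT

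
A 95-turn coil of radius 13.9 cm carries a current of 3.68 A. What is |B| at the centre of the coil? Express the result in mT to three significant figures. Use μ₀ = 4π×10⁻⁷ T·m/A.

B ≈ 1.58 mT

For an N-turn flat coil, B = Nμ₀I/(2R) with R = 0.139 m.
B = 95 × 1.66×10⁻⁵ T = 1.58×10⁻³ T.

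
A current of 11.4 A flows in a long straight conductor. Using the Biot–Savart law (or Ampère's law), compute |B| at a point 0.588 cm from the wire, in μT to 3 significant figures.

B ≈ 388 μT

For an infinitely long straight wire, B = μ₀I/(2πd).
B = (4π×10⁻⁷ × 11.4) / (2π × 0.00588) = 3.88×10⁻⁴ T.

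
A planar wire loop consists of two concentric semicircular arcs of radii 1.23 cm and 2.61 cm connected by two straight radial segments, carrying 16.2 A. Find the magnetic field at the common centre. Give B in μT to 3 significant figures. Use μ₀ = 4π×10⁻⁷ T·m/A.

B ≈ 219 μT

The radial connectors point toward the centre, so dl × r̂ = 0 and they contribute nothing.
Each semicircle gives μ₀I/(4R): inner arc 4.14×10⁻⁴ T, outer arc 1.95×10⁻⁴ T.
The two arcs carry current in opposite angular senses, so their fields oppose: B = |4.14×10⁻⁴ − 1.95×10⁻⁴| = 2.19×10⁻⁴ T.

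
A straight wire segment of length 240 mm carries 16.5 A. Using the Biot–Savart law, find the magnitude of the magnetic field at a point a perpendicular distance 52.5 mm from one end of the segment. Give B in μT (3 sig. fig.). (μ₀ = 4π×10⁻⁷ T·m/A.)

B ≈ 30.7 μT

For a finite straight segment, B = (μ₀I/4πd)(sinθ₁ + sinθ₂), where θ₁, θ₂ are the angles from the perpendicular to each end.
The perpendicular foot is at one end, so the two end-offsets along the wire are 0 and L = 0.24 m.
sinθ₁ = 0/√(0²+0.0525²) = 0.0000; sinθ₂ = 0.24/√(0.24²+0.0525²) = 0.9769.
B = (4π×10⁻⁷ × 16.5) / (4π × 0.0525) × (0.0000 + 0.9769) = 3.07×10⁻⁵ T.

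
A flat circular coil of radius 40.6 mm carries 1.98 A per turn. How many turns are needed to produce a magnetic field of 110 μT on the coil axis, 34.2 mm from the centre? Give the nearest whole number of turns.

For an N-turn coil, B = Nμ₀IR²/[2(R²+z²)^(3/2)]. A single turn gives B₁ = 1.37×10⁻⁵ T with R = 0.0406 m, z = 0.0342 m.
N = B/B₁ = 1.10×10⁻⁴ / 1.37×10⁻⁵ = 8.02.

N = 8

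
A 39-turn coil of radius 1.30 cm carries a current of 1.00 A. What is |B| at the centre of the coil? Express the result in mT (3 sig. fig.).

B ≈ 1.88 mT

For an N-turn flat coil, B = Nμ₀I/(2R) with R = 0.013 m.
B = 39 × 4.83×10⁻⁵ T = 1.88×10⁻³ T.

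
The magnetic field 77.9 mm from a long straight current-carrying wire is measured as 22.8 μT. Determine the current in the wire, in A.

For a long straight wire B = μ₀I/(2πd), so I = 2πdB/μ₀.
I = 2π × 0.0779 × 2.28×10⁻⁵ / (4π×10⁻⁷) = 8.88 A.

I ≈ 8.88 A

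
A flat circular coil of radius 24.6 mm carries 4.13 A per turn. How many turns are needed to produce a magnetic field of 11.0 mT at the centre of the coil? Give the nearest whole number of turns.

For an N-turn coil, B = Nμ₀I/(2R). A single turn gives B₁ = 1.05×10⁻⁴ T with R = 0.0246 m.
N = B/B₁ = 1.10×10⁻² / 1.05×10⁻⁴ = 104.28.

N = 104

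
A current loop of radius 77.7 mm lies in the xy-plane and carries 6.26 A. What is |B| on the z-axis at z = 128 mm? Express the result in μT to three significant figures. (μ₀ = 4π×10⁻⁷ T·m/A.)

On the axis of a circular loop, B = μ₀IR² / [2(R²+z²)^(3/2)].
R² + z² = (0.0777)² + (0.128)² = 0.02242 m², and (R²+z²)^(3/2) = 3.36×10⁻³ m³.
B = (4π×10⁻⁷ × 6.26 × 0.006037) / (2 × 3.36×10⁻³) = 7.07×10⁻⁶ T.

B ≈ 7.07 μT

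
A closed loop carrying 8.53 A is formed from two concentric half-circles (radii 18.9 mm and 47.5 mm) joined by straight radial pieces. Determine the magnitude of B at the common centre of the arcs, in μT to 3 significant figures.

B ≈ 85.4 μT

The radial connectors point toward the centre, so dl × r̂ = 0 and they contribute nothing.
Each semicircle gives μ₀I/(4R): inner arc 1.42×10⁻⁴ T, outer arc 5.64×10⁻⁵ T.
The two arcs carry current in opposite angular senses, so their fields oppose: B = |1.42×10⁻⁴ − 5.64×10⁻⁵| = 8.54×10⁻⁵ T.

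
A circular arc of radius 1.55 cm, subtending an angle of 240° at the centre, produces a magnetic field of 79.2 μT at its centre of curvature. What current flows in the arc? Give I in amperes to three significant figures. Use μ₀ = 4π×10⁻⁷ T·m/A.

I ≈ 2.93 A

For a circular arc, B = μ₀Iφ/(4πR) with φ in radians; here φ = 4.189 rad.
So I = 4πRB/(μ₀φ) = 4π × 0.0155 × 7.92×10⁻⁵ / (4π×10⁻⁷ × 4.189) = 2.93 A.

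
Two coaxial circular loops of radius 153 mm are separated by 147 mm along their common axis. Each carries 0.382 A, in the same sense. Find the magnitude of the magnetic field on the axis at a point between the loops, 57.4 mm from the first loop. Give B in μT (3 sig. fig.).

Each loop contributes B = μ₀IR²/[2(R²+z²)^(3/2)] on the axis, with z measured from that loop.
Loop 1 (z = 0.0574 m): B₁ = 1.29×10⁻⁶ T. Loop 2 (z = 0.0896 m): B₂ = 1.01×10⁻⁶ T.
The fields add: B = B₁ + B₂ = 2.30×10⁻⁶ T.

B ≈ 2.30 μT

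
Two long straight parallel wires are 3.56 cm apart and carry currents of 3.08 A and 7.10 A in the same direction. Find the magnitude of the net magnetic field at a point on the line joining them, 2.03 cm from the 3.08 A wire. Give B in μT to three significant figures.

Each long wire gives B = μ₀I/(2πd). Distances are d₁ = 0.0203 m and d₂ = 0.0153 m.
B₁ = 3.03×10⁻⁵ T, B₂ = 9.28×10⁻⁵ T.
Between parallel currents the two contributions point in opposite directions, so they subtract. B = |B₁ − B₂| = |3.03×10⁻⁵ − 9.28×10⁻⁵| = 6.25×10⁻⁵ T.

B ≈ 62.5 μT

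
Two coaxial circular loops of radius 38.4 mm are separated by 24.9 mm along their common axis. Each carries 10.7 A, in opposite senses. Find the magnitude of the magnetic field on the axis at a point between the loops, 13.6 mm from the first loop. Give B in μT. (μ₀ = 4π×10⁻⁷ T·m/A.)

B ≈ 7.93 μT

Each loop contributes B = μ₀IR²/[2(R²+z²)^(3/2)] on the axis, with z measured from that loop.
Loop 1 (z = 0.0136 m): B₁ = 1.47×10⁻⁴ T. Loop 2 (z = 0.0113 m): B₂ = 1.55×10⁻⁴ T.
The fields oppose: B = |B₁ − B₂| = 7.93×10⁻⁶ T.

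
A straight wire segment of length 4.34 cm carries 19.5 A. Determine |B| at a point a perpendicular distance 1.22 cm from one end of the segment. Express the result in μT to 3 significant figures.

B ≈ 154 μT

For a finite straight segment, B = (μ₀I/4πd)(sinθ₁ + sinθ₂), where θ₁, θ₂ are the angles from the perpendicular to each end.
The perpendicular foot is at one end, so the two end-offsets along the wire are 0 and L = 0.0434 m.
sinθ₁ = 0/√(0²+0.0122²) = 0.0000; sinθ₂ = 0.0434/√(0.0434²+0.0122²) = 0.9627.
B = (4π×10⁻⁷ × 19.5) / (4π × 0.0122) × (0.0000 + 0.9627) = 1.54×10⁻⁴ T.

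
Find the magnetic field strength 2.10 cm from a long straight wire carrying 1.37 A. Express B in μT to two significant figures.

For an infinitely long straight wire, B = μ₀I/(2πd).
B = (4π×10⁻⁷ × 1.37) / (2π × 0.021) = 1.30×10⁻⁵ T.

B ≈ 13 μT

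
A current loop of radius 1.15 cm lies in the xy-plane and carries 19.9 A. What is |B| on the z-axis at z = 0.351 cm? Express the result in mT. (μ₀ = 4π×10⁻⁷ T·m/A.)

On the axis of a circular loop, B = μ₀IR² / [2(R²+z²)^(3/2)].
R² + z² = (0.0115)² + (0.00351)² = 0.0001446 m², and (R²+z²)^(3/2) = 1.74×10⁻⁶ m³.
B = (4π×10⁻⁷ × 19.9 × 0.0001322) / (2 × 1.74×10⁻⁶) = 9.51×10⁻⁴ T.

B ≈ 0.951 mT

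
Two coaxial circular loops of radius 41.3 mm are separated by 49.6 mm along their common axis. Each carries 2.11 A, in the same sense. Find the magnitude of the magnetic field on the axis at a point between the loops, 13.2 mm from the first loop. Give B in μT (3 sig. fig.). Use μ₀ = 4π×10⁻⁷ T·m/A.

Each loop contributes B = μ₀IR²/[2(R²+z²)^(3/2)] on the axis, with z measured from that loop.
Loop 1 (z = 0.0132 m): B₁ = 2.77×10⁻⁵ T. Loop 2 (z = 0.0364 m): B₂ = 1.36×10⁻⁵ T.
The fields add: B = B₁ + B₂ = 4.13×10⁻⁵ T.

B ≈ 41.3 μT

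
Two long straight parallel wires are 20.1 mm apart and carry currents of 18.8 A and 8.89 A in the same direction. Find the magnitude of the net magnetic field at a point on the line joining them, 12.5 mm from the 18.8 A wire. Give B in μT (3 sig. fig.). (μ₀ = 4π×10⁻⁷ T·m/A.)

B ≈ 66.9 μT

Each long wire gives B = μ₀I/(2πd). Distances are d₁ = 0.0125 m and d₂ = 0.0076 m.
B₁ = 3.01×10⁻⁴ T, B₂ = 2.34×10⁻⁴ T.
Between parallel currents the two contributions point in opposite directions, so they subtract. B = |B₁ − B₂| = |3.01×10⁻⁴ − 2.34×10⁻⁴| = 6.69×10⁻⁵ T.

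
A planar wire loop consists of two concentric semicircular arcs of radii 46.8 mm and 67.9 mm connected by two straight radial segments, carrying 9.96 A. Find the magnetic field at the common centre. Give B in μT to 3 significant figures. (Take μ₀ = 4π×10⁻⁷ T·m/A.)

The radial connectors point toward the centre, so dl × r̂ = 0 and they contribute nothing.
Each semicircle gives μ₀I/(4R): inner arc 6.69×10⁻⁵ T, outer arc 4.61×10⁻⁵ T.
The two arcs carry current in opposite angular senses, so their fields oppose: B = |6.69×10⁻⁵ − 4.61×10⁻⁵| = 2.08×10⁻⁵ T.

B ≈ 20.8 μT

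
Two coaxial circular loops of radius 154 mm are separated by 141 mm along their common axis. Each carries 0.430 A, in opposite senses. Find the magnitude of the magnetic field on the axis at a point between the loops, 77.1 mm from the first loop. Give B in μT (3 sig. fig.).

Each loop contributes B = μ₀IR²/[2(R²+z²)^(3/2)] on the axis, with z measured from that loop.
Loop 1 (z = 0.0771 m): B₁ = 1.25×10⁻⁶ T. Loop 2 (z = 0.0639 m): B₂ = 1.38×10⁻⁶ T.
The fields oppose: B = |B₁ − B₂| = 1.28×10⁻⁷ T.

B ≈ 0.128 μT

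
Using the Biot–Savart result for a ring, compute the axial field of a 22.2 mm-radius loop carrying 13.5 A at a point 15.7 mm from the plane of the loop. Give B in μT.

B ≈ 208 μT

On the axis of a circular loop, B = μ₀IR² / [2(R²+z²)^(3/2)].
R² + z² = (0.0222)² + (0.0157)² = 0.0007393 m², and (R²+z²)^(3/2) = 2.01×10⁻⁵ m³.
B = (4π×10⁻⁷ × 13.5 × 0.0004928) / (2 × 2.01×10⁻⁵) = 2.08×10⁻⁴ T.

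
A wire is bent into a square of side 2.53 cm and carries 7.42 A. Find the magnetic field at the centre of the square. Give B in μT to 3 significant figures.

Each side is a finite straight segment at perpendicular distance d = a/(2 tan(π/4)) = 0.01265 m from the centre, with end-angles ±π/4.
One side contributes B₁ = (μ₀I/4πd)·2 sin(π/4) = 8.30×10⁻⁵ T.
All 4 sides add in the same direction: B = 4 × 8.30×10⁻⁵ = 3.32×10⁻⁴ T.

B ≈ 332 μT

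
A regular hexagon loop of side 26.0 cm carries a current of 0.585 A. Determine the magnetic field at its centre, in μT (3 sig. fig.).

B ≈ 1.56 μT

Each side is a finite straight segment at perpendicular distance d = a/(2 tan(π/6)) = 0.2252 m from the centre, with end-angles ±π/6.
One side contributes B₁ = (μ₀I/4πd)·2 sin(π/6) = 2.60×10⁻⁷ T.
All 6 sides add in the same direction: B = 6 × 2.60×10⁻⁷ = 1.56×10⁻⁶ T.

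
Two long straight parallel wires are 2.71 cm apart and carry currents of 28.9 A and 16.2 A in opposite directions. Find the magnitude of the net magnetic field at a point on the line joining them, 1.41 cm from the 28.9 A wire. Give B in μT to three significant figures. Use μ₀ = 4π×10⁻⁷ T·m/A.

Each long wire gives B = μ₀I/(2πd). Distances are d₁ = 0.0141 m and d₂ = 0.013 m.
B₁ = 4.10×10⁻⁴ T, B₂ = 2.49×10⁻⁴ T.
Between antiparallel currents both contributions point the same way, so they add. B = B₁ + B₂ = 4.10×10⁻⁴ + 2.49×10⁻⁴ = 6.59×10⁻⁴ T.

B ≈ 659 μT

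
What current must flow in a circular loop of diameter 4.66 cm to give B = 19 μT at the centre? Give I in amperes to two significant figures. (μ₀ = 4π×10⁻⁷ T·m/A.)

I ≈ 0.70 A

At the centre of a circular loop B = μ₀I/(2R), so I = 2RB/μ₀.
With R = 0.0233 m, I = 2 × 0.0233 × 1.90×10⁻⁵ / (4π×10⁻⁷) = 0.705 A.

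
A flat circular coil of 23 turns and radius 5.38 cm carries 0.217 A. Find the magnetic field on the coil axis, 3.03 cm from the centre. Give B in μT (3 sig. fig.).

B ≈ 38.6 μT

For an N-turn flat coil, B = Nμ₀IR²/[2(R²+z²)^(3/2)] with R = 0.0538 m, z = 0.0303 m.
B = 23 × 1.68×10⁻⁶ T = 3.86×10⁻⁵ T.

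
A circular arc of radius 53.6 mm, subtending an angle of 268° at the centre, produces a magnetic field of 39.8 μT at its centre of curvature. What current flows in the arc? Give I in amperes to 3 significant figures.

For a circular arc, B = μ₀Iφ/(4πR) with φ in radians; here φ = 4.677 rad.
So I = 4πRB/(μ₀φ) = 4π × 0.0536 × 3.98×10⁻⁵ / (4π×10⁻⁷ × 4.677) = 4.56 A.

I ≈ 4.56 A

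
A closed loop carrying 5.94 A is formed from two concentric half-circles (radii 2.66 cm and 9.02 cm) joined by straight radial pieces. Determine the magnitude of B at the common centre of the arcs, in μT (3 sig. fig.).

The radial connectors point toward the centre, so dl × r̂ = 0 and they contribute nothing.
Each semicircle gives μ₀I/(4R): inner arc 7.02×10⁻⁵ T, outer arc 2.07×10⁻⁵ T.
The two arcs carry current in opposite angular senses, so their fields oppose: B = |7.02×10⁻⁵ − 2.07×10⁻⁵| = 4.95×10⁻⁵ T.

B ≈ 49.5 μT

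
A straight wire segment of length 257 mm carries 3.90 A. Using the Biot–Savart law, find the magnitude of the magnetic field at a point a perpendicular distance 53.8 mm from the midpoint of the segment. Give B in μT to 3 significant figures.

B ≈ 13.4 μT

For a finite straight segment, B = (μ₀I/4πd)(sinθ₁ + sinθ₂), where θ₁, θ₂ are the angles from the perpendicular to each end.
The perpendicular from the point meets the wire at its midpoint, so each end is L/2 = 0.1285 m away along the wire.
sinθ₁ = 0.1285/√(0.1285²+0.0538²) = 0.9224; sinθ₂ = 0.1285/√(0.1285²+0.0538²) = 0.9224.
B = (4π×10⁻⁷ × 3.90) / (4π × 0.0538) × (0.9224 + 0.9224) = 1.34×10⁻⁵ T.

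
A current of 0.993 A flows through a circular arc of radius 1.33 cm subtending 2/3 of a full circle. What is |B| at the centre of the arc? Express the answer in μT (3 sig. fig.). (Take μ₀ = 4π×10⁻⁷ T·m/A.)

The Biot–Savart field of a circular arc at its centre is B = μ₀Iφ/(4πR), with φ = 4.189 rad.
B = (4π×10⁻⁷ × 0.993 × 4.189) / (4π × 0.0133) = 3.13×10⁻⁵ T.

B ≈ 31.3 μT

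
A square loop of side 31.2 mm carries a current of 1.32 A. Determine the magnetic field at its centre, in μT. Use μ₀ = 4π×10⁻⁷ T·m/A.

B ≈ 47.9 μT

Each side is a finite straight segment at perpendicular distance d = a/(2 tan(π/4)) = 0.0156 m from the centre, with end-angles ±π/4.
One side contributes B₁ = (μ₀I/4πd)·2 sin(π/4) = 1.20×10⁻⁵ T.
All 4 sides add in the same direction: B = 4 × 1.20×10⁻⁵ = 4.79×10⁻⁵ T.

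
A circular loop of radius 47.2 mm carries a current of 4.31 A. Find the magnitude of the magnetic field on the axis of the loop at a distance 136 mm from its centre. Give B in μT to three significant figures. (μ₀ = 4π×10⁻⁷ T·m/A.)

On the axis of a circular loop, B = μ₀IR² / [2(R²+z²)^(3/2)].
R² + z² = (0.0472)² + (0.136)² = 0.02072 m², and (R²+z²)^(3/2) = 2.98×10⁻³ m³.
B = (4π×10⁻⁷ × 4.31 × 0.002228) / (2 × 2.98×10⁻³) = 2.02×10⁻⁶ T.

B ≈ 2.02 μT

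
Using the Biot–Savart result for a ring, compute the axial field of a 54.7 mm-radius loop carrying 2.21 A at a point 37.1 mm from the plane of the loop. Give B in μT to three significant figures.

On the axis of a circular loop, B = μ₀IR² / [2(R²+z²)^(3/2)].
R² + z² = (0.0547)² + (0.0371)² = 0.004369 m², and (R²+z²)^(3/2) = 2.89×10⁻⁴ m³.
B = (4π×10⁻⁷ × 2.21 × 0.002992) / (2 × 2.89×10⁻⁴) = 1.44×10⁻⁵ T.

B ≈ 14.4 μT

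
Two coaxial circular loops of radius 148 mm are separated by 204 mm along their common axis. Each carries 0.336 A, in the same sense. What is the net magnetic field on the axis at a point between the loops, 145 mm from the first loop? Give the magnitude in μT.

Each loop contributes B = μ₀IR²/[2(R²+z²)^(3/2)] on the axis, with z measured from that loop.
Loop 1 (z = 0.145 m): B₁ = 5.20×10⁻⁷ T. Loop 2 (z = 0.059 m): B₂ = 1.14×10⁻⁶ T.
The fields add: B = B₁ + B₂ = 1.66×10⁻⁶ T.

B ≈ 1.66 μT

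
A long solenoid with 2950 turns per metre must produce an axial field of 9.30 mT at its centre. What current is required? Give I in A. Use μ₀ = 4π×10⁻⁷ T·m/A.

I ≈ 2.51 A

Inside a long solenoid B = μ₀nI with n = 2950 m⁻¹, so I = B/(μ₀n).
I = 9.30×10⁻³ / (4π×10⁻⁷ × 2950) = 2.51 A.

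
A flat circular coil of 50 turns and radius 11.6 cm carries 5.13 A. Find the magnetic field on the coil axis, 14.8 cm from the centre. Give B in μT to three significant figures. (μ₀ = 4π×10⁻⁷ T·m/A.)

For an N-turn flat coil, B = Nμ₀IR²/[2(R²+z²)^(3/2)] with R = 0.116 m, z = 0.148 m.
B = 50 × 6.52×10⁻⁶ T = 3.26×10⁻⁴ T.

B ≈ 326 μT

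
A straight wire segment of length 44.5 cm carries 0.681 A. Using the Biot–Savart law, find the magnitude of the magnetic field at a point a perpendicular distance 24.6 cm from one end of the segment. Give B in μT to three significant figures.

B ≈ 0.242 μT

For a finite straight segment, B = (μ₀I/4πd)(sinθ₁ + sinθ₂), where θ₁, θ₂ are the angles from the perpendicular to each end.
The perpendicular foot is at one end, so the two end-offsets along the wire are 0 and L = 0.445 m.
sinθ₁ = 0/√(0²+0.246²) = 0.0000; sinθ₂ = 0.445/√(0.445²+0.246²) = 0.8752.
B = (4π×10⁻⁷ × 0.681) / (4π × 0.246) × (0.0000 + 0.8752) = 2.42×10⁻⁷ T.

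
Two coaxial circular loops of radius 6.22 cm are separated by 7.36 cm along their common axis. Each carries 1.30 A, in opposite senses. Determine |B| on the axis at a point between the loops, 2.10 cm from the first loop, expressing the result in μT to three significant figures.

B ≈ 5.32 μT

Each loop contributes B = μ₀IR²/[2(R²+z²)^(3/2)] on the axis, with z measured from that loop.
Loop 1 (z = 0.021 m): B₁ = 1.12×10⁻⁵ T. Loop 2 (z = 0.0526 m): B₂ = 5.85×10⁻⁶ T.
The fields oppose: B = |B₁ − B₂| = 5.32×10⁻⁶ T.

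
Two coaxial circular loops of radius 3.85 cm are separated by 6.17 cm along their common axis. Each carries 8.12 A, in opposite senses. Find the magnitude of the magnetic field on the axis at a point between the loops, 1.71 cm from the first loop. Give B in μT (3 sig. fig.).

Each loop contributes B = μ₀IR²/[2(R²+z²)^(3/2)] on the axis, with z measured from that loop.
Loop 1 (z = 0.0171 m): B₁ = 1.01×10⁻⁴ T. Loop 2 (z = 0.0446 m): B₂ = 3.70×10⁻⁵ T.
The fields oppose: B = |B₁ − B₂| = 6.42×10⁻⁵ T.

B ≈ 64.2 μT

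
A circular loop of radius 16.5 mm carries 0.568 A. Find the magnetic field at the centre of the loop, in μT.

At the centre of a circular loop the Biot–Savart law gives B = μ₀I/(2R).
B = (4π×10⁻⁷ × 0.568) / (2 × 0.0165) = 2.16×10⁻⁵ T.

B ≈ 21.6 μT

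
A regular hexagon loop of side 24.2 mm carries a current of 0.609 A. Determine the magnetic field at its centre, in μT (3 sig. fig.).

B ≈ 17.4 μT

Each side is a finite straight segment at perpendicular distance d = a/(2 tan(π/6)) = 0.02096 m from the centre, with end-angles ±π/6.
One side contributes B₁ = (μ₀I/4πd)·2 sin(π/6) = 2.91×10⁻⁶ T.
All 6 sides add in the same direction: B = 6 × 2.91×10⁻⁶ = 1.74×10⁻⁵ T.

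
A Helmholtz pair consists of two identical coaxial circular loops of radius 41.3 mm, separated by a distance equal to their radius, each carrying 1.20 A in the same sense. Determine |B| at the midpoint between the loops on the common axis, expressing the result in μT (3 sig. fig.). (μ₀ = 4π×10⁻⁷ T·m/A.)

B ≈ 26.1 μT

Each loop contributes B = μ₀IR²/[2(R²+z²)^(3/2)] on the axis, with z measured from that loop.
Loop 1 (z = 0.02065 m): B₁ = 1.31×10⁻⁵ T. Loop 2 (z = 0.02065 m): B₂ = 1.31×10⁻⁵ T.
The fields add: B = B₁ + B₂ = 2.61×10⁻⁵ T.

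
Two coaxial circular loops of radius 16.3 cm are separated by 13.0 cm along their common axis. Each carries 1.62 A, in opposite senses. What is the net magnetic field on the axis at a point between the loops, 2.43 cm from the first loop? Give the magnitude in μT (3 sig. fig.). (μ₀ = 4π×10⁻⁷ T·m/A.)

Each loop contributes B = μ₀IR²/[2(R²+z²)^(3/2)] on the axis, with z measured from that loop.
Loop 1 (z = 0.0243 m): B₁ = 6.04×10⁻⁶ T. Loop 2 (z = 0.1057 m): B₂ = 3.69×10⁻⁶ T.
The fields oppose: B = |B₁ − B₂| = 2.35×10⁻⁶ T.

B ≈ 2.35 μT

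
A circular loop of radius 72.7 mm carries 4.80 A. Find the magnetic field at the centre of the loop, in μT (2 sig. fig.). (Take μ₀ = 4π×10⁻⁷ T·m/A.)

At the centre of a circular loop the Biot–Savart law gives B = μ₀I/(2R).
B = (4π×10⁻⁷ × 4.80) / (2 × 0.0727) = 4.15×10⁻⁵ T.

B ≈ 41 μT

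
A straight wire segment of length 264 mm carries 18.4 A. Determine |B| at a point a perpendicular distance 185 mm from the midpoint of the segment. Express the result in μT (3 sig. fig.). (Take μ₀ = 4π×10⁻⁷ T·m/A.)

B ≈ 11.6 μT

For a finite straight segment, B = (μ₀I/4πd)(sinθ₁ + sinθ₂), where θ₁, θ₂ are the angles from the perpendicular to each end.
The perpendicular from the point meets the wire at its midpoint, so each end is L/2 = 0.132 m away along the wire.
sinθ₁ = 0.132/√(0.132²+0.185²) = 0.5808; sinθ₂ = 0.132/√(0.132²+0.185²) = 0.5808.
B = (4π×10⁻⁷ × 18.4) / (4π × 0.185) × (0.5808 + 0.5808) = 1.16×10⁻⁵ T.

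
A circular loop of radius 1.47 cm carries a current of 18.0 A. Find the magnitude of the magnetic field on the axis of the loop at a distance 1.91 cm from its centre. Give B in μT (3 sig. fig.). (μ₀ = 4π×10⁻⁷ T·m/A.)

B ≈ 175 μT

On the axis of a circular loop, B = μ₀IR² / [2(R²+z²)^(3/2)].
R² + z² = (0.0147)² + (0.0191)² = 0.0005809 m², and (R²+z²)^(3/2) = 1.40×10⁻⁵ m³.
B = (4π×10⁻⁷ × 18.0 × 0.0002161) / (2 × 1.40×10⁻⁵) = 1.75×10⁻⁴ T.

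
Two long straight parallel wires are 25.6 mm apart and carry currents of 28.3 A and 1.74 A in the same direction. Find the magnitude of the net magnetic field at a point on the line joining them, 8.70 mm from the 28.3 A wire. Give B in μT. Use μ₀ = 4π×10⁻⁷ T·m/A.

Each long wire gives B = μ₀I/(2πd). Distances are d₁ = 0.0087 m and d₂ = 0.0169 m.
B₁ = 6.51×10⁻⁴ T, B₂ = 2.06×10⁻⁵ T.
Between parallel currents the two contributions point in opposite directions, so they subtract. B = |B₁ − B₂| = |6.51×10⁻⁴ − 2.06×10⁻⁵| = 6.30×10⁻⁴ T.

B ≈ 630 μT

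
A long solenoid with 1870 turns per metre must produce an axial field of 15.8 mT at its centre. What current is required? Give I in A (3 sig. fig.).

Inside a long solenoid B = μ₀nI with n = 1870 m⁻¹, so I = B/(μ₀n).
I = 1.58×10⁻² / (4π×10⁻⁷ × 1870) = 6.72 A.

I ≈ 6.72 A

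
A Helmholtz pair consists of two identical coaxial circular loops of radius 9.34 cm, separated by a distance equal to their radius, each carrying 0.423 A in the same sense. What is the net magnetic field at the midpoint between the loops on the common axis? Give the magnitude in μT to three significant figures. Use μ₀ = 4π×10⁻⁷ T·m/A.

B ≈ 4.07 μT

Each loop contributes B = μ₀IR²/[2(R²+z²)^(3/2)] on the axis, with z measured from that loop.
Loop 1 (z = 0.0467 m): B₁ = 2.04×10⁻⁶ T. Loop 2 (z = 0.0467 m): B₂ = 2.04×10⁻⁶ T.
The fields add: B = B₁ + B₂ = 4.07×10⁻⁶ T.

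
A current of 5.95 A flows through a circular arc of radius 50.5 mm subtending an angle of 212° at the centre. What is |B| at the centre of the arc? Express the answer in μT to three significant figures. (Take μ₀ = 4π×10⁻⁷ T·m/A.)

B ≈ 43.6 μT

The Biot–Savart field of a circular arc at its centre is B = μ₀Iφ/(4πR), with φ = 3.7 rad.
B = (4π×10⁻⁷ × 5.95 × 3.7) / (4π × 0.0505) = 4.36×10⁻⁵ T.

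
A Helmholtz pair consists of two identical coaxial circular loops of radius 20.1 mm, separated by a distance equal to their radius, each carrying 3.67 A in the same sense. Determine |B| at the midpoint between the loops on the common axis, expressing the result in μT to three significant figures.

B ≈ 164 μT

Each loop contributes B = μ₀IR²/[2(R²+z²)^(3/2)] on the axis, with z measured from that loop.
Loop 1 (z = 0.01005 m): B₁ = 8.21×10⁻⁵ T. Loop 2 (z = 0.01005 m): B₂ = 8.21×10⁻⁵ T.
The fields add: B = B₁ + B₂ = 1.64×10⁻⁴ T.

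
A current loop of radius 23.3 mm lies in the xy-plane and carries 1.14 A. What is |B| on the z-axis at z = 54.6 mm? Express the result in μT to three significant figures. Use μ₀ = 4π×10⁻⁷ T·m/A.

On the axis of a circular loop, B = μ₀IR² / [2(R²+z²)^(3/2)].
R² + z² = (0.0233)² + (0.0546)² = 0.003524 m², and (R²+z²)^(3/2) = 2.09×10⁻⁴ m³.
B = (4π×10⁻⁷ × 1.14 × 0.0005429) / (2 × 2.09×10⁻⁴) = 1.86×10⁻⁶ T.

B ≈ 1.86 μT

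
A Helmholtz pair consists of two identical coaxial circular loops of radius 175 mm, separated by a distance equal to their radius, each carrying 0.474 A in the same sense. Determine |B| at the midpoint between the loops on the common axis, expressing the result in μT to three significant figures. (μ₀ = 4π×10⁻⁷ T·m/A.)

Each loop contributes B = μ₀IR²/[2(R²+z²)^(3/2)] on the axis, with z measured from that loop.
Loop 1 (z = 0.0875 m): B₁ = 1.22×10⁻⁶ T. Loop 2 (z = 0.0875 m): B₂ = 1.22×10⁻⁶ T.
The fields add: B = B₁ + B₂ = 2.44×10⁻⁶ T.

B ≈ 2.44 μT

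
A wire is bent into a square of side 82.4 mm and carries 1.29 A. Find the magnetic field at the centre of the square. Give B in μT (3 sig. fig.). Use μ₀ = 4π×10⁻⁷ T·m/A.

Each side is a finite straight segment at perpendicular distance d = a/(2 tan(π/4)) = 0.0412 m from the centre, with end-angles ±π/4.
One side contributes B₁ = (μ₀I/4πd)·2 sin(π/4) = 4.43×10⁻⁶ T.
All 4 sides add in the same direction: B = 4 × 4.43×10⁻⁶ = 1.77×10⁻⁵ T.

B ≈ 17.7 μT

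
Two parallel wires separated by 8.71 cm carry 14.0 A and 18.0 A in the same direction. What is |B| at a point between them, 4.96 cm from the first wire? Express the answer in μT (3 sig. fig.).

B ≈ 39.5 μT

Each long wire gives B = μ₀I/(2πd). Distances are d₁ = 0.0496 m and d₂ = 0.0375 m.
B₁ = 5.65×10⁻⁵ T, B₂ = 9.60×10⁻⁵ T.
Between parallel currents the two contributions point in opposite directions, so they subtract. B = |B₁ − B₂| = |5.65×10⁻⁵ − 9.60×10⁻⁵| = 3.95×10⁻⁵ T.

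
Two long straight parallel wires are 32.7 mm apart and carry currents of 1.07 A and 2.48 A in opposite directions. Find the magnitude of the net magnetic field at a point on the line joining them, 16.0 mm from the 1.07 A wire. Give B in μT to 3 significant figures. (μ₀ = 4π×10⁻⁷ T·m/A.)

Each long wire gives B = μ₀I/(2πd). Distances are d₁ = 0.016 m and d₂ = 0.0167 m.
B₁ = 1.34×10⁻⁵ T, B₂ = 2.97×10⁻⁵ T.
Between antiparallel currents both contributions point the same way, so they add. B = B₁ + B₂ = 1.34×10⁻⁵ + 2.97×10⁻⁵ = 4.31×10⁻⁵ T.

B ≈ 43.1 μT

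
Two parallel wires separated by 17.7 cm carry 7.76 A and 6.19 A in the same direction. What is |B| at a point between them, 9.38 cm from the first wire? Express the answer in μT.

B ≈ 1.67 μT

Each long wire gives B = μ₀I/(2πd). Distances are d₁ = 0.0938 m and d₂ = 0.0832 m.
B₁ = 1.65×10⁻⁵ T, B₂ = 1.49×10⁻⁵ T.
Between parallel currents the two contributions point in opposite directions, so they subtract. B = |B₁ − B₂| = |1.65×10⁻⁵ − 1.49×10⁻⁵| = 1.67×10⁻⁶ T.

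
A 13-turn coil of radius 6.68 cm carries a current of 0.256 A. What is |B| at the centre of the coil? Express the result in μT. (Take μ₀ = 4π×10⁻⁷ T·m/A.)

B ≈ 31.3 μT

For an N-turn flat coil, B = Nμ₀I/(2R) with R = 0.0668 m.
B = 13 × 2.41×10⁻⁶ T = 3.13×10⁻⁵ T.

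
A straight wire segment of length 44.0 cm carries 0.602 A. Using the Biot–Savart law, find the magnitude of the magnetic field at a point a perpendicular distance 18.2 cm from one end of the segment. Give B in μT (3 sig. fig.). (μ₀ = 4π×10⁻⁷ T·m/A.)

B ≈ 0.306 μT

For a finite straight segment, B = (μ₀I/4πd)(sinθ₁ + sinθ₂), where θ₁, θ₂ are the angles from the perpendicular to each end.
The perpendicular foot is at one end, so the two end-offsets along the wire are 0 and L = 0.44 m.
sinθ₁ = 0/√(0²+0.182²) = 0.0000; sinθ₂ = 0.44/√(0.44²+0.182²) = 0.9241.
B = (4π×10⁻⁷ × 0.602) / (4π × 0.182) × (0.0000 + 0.9241) = 3.06×10⁻⁷ T.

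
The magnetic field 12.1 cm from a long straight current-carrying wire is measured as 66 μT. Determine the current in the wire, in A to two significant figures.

For a long straight wire B = μ₀I/(2πd), so I = 2πdB/μ₀.
I = 2π × 0.121 × 6.60×10⁻⁵ / (4π×10⁻⁷) = 39.9 A.

I ≈ 40 A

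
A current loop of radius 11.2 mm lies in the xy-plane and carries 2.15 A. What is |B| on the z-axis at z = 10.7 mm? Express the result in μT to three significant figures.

B ≈ 45.6 μT

On the axis of a circular loop, B = μ₀IR² / [2(R²+z²)^(3/2)].
R² + z² = (0.0112)² + (0.0107)² = 0.0002399 m², and (R²+z²)^(3/2) = 3.72×10⁻⁶ m³.
B = (4π×10⁻⁷ × 2.15 × 0.0001254) / (2 × 3.72×10⁻⁶) = 4.56×10⁻⁵ T.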